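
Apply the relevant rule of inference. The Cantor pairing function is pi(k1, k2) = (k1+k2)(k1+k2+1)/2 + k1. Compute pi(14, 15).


k1 + k2 = 29
(k1+k2)(k1+k2+1)/2 = 29 * 30 / 2 = 435
pi = 435 + 14 = 449

449


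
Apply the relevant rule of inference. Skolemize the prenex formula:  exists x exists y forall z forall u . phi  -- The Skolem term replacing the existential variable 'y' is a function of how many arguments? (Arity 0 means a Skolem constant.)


Quantifier prefix: exists x exists y forall z forall u
'y' is existentially quantified at position 2.
No universal quantifiers precede it.
Skolem function arity = 0 (a Skolem constant)

0


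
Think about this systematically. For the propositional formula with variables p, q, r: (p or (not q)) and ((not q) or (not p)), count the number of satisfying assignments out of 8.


Evaluate all 8 assignments for p, q, r:
p=0, q=0, r=0: 1
p=0, q=0, r=1: 1
p=0, q=1, r=0: 0
p=0, q=1, r=1: 0
p=1, q=0, r=0: 1
p=1, q=0, r=1: 1
p=1, q=1, r=0: 0
p=1, q=1, r=1: 0
Satisfying count = 4

4


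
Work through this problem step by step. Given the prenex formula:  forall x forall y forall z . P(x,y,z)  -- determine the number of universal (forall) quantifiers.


Quantifier prefix: forall x forall y forall z
Mark each quantifier type:
  U U U
Universal count = 3, Existential count = 0
Asked for universal (forall) quantifiers: 3

3


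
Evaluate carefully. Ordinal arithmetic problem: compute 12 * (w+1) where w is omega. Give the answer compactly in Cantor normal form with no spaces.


Compute 12 * (w+1).
Ordinal * is associative and left-distributive over +, but NOT commutative; for finite n>1, n*w = w but w*n stays w*n.
By left-distributivity: 12 * (w+1) = 12*w + 12*1 = w + 12 = w+12.
Result = w+12

w+12


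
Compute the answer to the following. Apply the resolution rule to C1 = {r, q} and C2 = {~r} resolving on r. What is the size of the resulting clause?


Remove r from C1 and ~r from C2.
C1 remainder: {q}
C2 remainder: {}
Union (resolvent): {q}
Resolvent has 1 literal(s).

1


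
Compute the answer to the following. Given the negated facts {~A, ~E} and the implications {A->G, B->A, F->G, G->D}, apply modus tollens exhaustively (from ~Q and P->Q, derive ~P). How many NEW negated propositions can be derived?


Initial negated facts: {~A, ~E}
Apply modus tollens to closure:
  ~A and B->A  =>  ~B
Final negated: {~A, ~B, ~E}
New negations: {~B}
Count = 1

1


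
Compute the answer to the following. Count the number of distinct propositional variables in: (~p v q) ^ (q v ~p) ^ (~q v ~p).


Identify each variable that appears in the formula.
Variables found: p, q
Count = 2

2


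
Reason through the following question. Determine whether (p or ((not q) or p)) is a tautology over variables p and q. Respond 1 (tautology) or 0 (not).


Check all 4 assignments:
p=0, q=0: 1
p=0, q=1: 0
p=1, q=0: 1
p=1, q=1: 1
Satisfying count = 3/4.
Tautology iff count = 4: no.

0


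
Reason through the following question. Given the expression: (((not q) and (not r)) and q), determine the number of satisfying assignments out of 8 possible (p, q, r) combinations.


Check all 8 assignments:
p=0, q=0, r=0: 0
p=0, q=0, r=1: 0
p=0, q=1, r=0: 0
p=0, q=1, r=1: 0
p=1, q=0, r=0: 0
p=1, q=0, r=1: 0
p=1, q=1, r=0: 0
p=1, q=1, r=1: 0
Count of True = 0

0


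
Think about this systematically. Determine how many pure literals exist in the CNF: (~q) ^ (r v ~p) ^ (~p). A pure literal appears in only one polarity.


Check each variable for pure literal status:
p: pure negative
q: pure negative
r: pure positive
Pure literal count = 3

3


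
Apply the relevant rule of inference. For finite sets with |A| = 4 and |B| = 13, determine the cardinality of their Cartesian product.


The Cartesian product A x B contains all ordered pairs (a, b).
|A x B| = |A| * |B| = 4 * 13 = 52

52


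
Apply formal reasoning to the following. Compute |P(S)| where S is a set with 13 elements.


The power set of a set with n elements has 2^n elements.
|P(S)| = 2^13 = 8192

8192


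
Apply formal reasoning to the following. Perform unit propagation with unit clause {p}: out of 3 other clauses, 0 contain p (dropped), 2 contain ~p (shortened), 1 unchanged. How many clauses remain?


Satisfied (removed): 0
Shortened (remain): 2
Unchanged (remain): 1
Remaining = 2 + 1 = 3

3


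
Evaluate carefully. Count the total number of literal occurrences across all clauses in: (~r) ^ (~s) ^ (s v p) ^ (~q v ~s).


Counting literals in each clause:
Clause 1: 1 literal(s)
Clause 2: 1 literal(s)
Clause 3: 2 literal(s)
Clause 4: 2 literal(s)
Total = 6

6


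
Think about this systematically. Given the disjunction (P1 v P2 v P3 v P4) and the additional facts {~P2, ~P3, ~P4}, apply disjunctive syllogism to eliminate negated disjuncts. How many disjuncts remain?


Original disjuncts (4): P1, P2, P3, P4
Negated (eliminate): ~P2, ~P3, ~P4
Remaining disjuncts: P1
Count = 4 - 3 = 1

1


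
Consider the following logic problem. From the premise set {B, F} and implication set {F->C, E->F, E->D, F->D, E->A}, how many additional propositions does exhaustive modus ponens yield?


Initial facts: {B, F}
Apply modus ponens to closure:
  F and F->C  =>  C
  F and F->D  =>  D
Final known: {B, C, D, F}
New propositions: {C, D}
Count = 2

2


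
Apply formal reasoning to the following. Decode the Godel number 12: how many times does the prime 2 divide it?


Factorize 12 by dividing by 2 repeatedly.
Division steps: 2 divides 12 exactly 2 time(s).
Exponent of 2 = 2

2


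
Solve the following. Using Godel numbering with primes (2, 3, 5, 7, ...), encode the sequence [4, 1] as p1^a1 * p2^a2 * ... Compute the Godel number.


Encode each element as an exponent of the corresponding prime:
  2^4 = 16
  3^1 = 3
Product = 16 * 3 = 48

48


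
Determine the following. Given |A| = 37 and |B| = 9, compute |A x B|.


The Cartesian product A x B contains all ordered pairs (a, b).
|A x B| = |A| * |B| = 37 * 9 = 333

333


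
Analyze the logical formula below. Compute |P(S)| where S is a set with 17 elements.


The power set of a set with n elements has 2^n elements.
|P(S)| = 2^17 = 131072

131072


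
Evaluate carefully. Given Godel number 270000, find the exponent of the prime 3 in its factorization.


Factorize 270000 by dividing by 3 repeatedly.
Division steps: 3 divides 270000 exactly 3 time(s).
Exponent of 3 = 3

3


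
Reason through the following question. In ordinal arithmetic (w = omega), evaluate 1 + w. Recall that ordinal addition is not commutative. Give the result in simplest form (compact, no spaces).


Compute 1 + w.
Ordinal + is associative but NOT commutative; for finite n>0, n + w = w but w + n stays w+n.
Any finite left addend is absorbed by w on the right: 1 + w = w.
Result = w

w


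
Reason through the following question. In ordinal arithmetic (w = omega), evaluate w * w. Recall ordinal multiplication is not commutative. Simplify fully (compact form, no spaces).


Compute w * w.
Ordinal * is associative and left-distributive over +, but NOT commutative; for finite n>1, n*w = w but w*n stays w*n.
w * w = w^2 by definition.
Result = w^2

w^2


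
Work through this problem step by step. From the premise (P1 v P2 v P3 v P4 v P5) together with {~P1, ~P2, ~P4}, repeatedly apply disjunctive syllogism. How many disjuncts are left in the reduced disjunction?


Original disjuncts (5): P1, P2, P3, P4, P5
Negated (eliminate): ~P1, ~P2, ~P4
Remaining disjuncts: P3, P5
Count = 5 - 3 = 2

2


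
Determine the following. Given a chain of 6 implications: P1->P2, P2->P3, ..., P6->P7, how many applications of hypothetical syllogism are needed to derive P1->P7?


With 6 implications in a chain connecting 7 propositions:
P1->P2, P2->P3, ..., P6->P7
Steps needed = (number of implications) - 1 = 6 - 1 = 5

5


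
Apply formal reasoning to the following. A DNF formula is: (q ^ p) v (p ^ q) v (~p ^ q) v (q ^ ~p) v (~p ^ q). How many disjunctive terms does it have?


A DNF formula is a disjunction of terms (conjunctions).
Terms are separated by v.
Counting the disjuncts: 5 terms.

5


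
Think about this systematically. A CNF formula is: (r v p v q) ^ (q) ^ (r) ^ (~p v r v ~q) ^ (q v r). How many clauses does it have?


A CNF formula is a conjunction of clauses.
Clauses are separated by ^.
Counting the conjuncts: 5 clauses.

5


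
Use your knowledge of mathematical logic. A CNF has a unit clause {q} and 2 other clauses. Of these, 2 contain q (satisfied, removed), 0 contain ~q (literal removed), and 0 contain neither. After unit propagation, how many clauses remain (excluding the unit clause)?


Satisfied (removed): 2
Shortened (remain): 0
Unchanged (remain): 0
Remaining = 0 + 0 = 0

0


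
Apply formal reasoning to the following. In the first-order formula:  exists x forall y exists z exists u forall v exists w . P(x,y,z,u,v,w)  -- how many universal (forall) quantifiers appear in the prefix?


Quantifier prefix: exists x forall y exists z exists u forall v exists w
Mark each quantifier type:
  E U E E U E
Universal count = 2, Existential count = 4
Asked for universal (forall) quantifiers: 2

2


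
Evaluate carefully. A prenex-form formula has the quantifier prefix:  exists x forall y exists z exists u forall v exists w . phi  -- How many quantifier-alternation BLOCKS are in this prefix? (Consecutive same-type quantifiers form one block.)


Quantifier-type sequence: E A E E A E  (A=forall, E=exists)
Group into maximal same-type runs:
  Ex1 | Ax1 | Ex2 | Ax1 | Ex1
Number of blocks = 5

5


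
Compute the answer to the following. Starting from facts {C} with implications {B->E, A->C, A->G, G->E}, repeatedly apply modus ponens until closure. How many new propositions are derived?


Initial facts: {C}
Apply modus ponens to closure:
  (no implication fires)
Final known: {C}
New propositions: {(none)}
Count = 0

0


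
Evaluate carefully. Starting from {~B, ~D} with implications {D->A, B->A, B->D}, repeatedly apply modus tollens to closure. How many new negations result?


Initial negated facts: {~B, ~D}
Apply modus tollens to closure:
  (no implication fires)
Final negated: {~B, ~D}
New negations: {(none)}
Count = 0

0


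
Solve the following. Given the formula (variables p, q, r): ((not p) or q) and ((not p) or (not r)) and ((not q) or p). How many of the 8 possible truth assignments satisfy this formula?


Evaluate all 8 assignments for p, q, r:
p=0, q=0, r=0: 1
p=0, q=0, r=1: 1
p=0, q=1, r=0: 0
p=0, q=1, r=1: 0
p=1, q=0, r=0: 0
p=1, q=0, r=1: 0
p=1, q=1, r=0: 1
p=1, q=1, r=1: 0
Satisfying count = 3

3


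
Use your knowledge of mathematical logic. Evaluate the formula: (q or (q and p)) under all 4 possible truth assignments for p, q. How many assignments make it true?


Check all 4 assignments:
p=0, q=0: 0
p=0, q=1: 1
p=1, q=0: 0
p=1, q=1: 1
Count of True = 2

2


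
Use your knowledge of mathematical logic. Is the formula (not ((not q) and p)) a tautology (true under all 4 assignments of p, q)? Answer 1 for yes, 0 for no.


Check all 4 assignments:
p=0, q=0: 1
p=0, q=1: 1
p=1, q=0: 0
p=1, q=1: 1
Satisfying count = 3/4.
Tautology iff count = 4: no.

0


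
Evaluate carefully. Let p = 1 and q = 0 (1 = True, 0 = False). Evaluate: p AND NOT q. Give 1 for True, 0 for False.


p = 1, q = 0
Operation: p AND NOT q
Evaluate: 1 AND NOT 0 = 1

1


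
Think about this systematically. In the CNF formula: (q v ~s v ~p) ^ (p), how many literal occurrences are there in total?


Counting literals in each clause:
Clause 1: 3 literal(s)
Clause 2: 1 literal(s)
Total = 4

4


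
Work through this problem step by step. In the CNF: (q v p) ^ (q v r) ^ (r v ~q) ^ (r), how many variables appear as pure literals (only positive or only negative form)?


Check each variable for pure literal status:
p: pure positive
q: mixed (not pure)
r: pure positive
Pure literal count = 2

2


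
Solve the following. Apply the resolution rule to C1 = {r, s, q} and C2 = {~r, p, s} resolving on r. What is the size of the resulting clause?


Remove r from C1 and ~r from C2.
C1 remainder: {s, q}
C2 remainder: {p, s}
Union (resolvent): {p, q, s}
Resolvent has 3 literal(s).

3


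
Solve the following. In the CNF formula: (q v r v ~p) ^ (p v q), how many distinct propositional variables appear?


Identify each variable that appears in the formula.
Variables found: p, q, r
Count = 3

3


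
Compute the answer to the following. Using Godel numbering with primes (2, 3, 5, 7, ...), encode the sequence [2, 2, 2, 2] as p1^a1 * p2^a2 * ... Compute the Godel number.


Encode each element as an exponent of the corresponding prime:
  2^2 = 4
  3^2 = 9
  5^2 = 25
  7^2 = 49
Product = 4 * 9 * 25 * 49 = 44100

44100


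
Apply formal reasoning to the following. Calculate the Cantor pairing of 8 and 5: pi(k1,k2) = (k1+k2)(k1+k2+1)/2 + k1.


k1 + k2 = 13
(k1+k2)(k1+k2+1)/2 = 13 * 14 / 2 = 91
pi = 91 + 8 = 99

99


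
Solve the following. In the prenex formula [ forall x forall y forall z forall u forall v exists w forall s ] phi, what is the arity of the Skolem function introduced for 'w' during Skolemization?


Quantifier prefix: forall x forall y forall z forall u forall v exists w forall s
'w' is existentially quantified at position 6.
Universal variables preceding it: x, y, z, u, v
Skolem function arity = 5

5


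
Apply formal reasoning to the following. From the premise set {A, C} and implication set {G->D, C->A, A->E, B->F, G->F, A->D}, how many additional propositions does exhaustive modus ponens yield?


Initial facts: {A, C}
Apply modus ponens to closure:
  A and A->E  =>  E
  A and A->D  =>  D
Final known: {A, C, D, E}
New propositions: {D, E}
Count = 2

2


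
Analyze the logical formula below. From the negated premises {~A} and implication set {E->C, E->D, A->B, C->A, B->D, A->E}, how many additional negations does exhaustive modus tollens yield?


Initial negated facts: {~A}
Apply modus tollens to closure:
  ~A and C->A  =>  ~C
  ~C and E->C  =>  ~E
Final negated: {~A, ~C, ~E}
New negations: {~C, ~E}
Count = 2

2


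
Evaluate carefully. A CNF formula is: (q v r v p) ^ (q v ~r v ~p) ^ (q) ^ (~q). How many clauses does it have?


A CNF formula is a conjunction of clauses.
Clauses are separated by ^.
Counting the conjuncts: 4 clauses.

4


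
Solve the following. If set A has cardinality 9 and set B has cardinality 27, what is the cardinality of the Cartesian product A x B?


The Cartesian product A x B contains all ordered pairs (a, b).
|A x B| = |A| * |B| = 9 * 27 = 243

243


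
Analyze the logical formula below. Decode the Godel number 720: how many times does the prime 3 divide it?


Factorize 720 by dividing by 3 repeatedly.
Division steps: 3 divides 720 exactly 2 time(s).
Exponent of 3 = 2

2


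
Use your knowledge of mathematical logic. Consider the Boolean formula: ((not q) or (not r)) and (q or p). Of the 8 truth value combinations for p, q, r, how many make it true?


Evaluate all 8 assignments for p, q, r:
p=0, q=0, r=0: 0
p=0, q=0, r=1: 0
p=0, q=1, r=0: 1
p=0, q=1, r=1: 0
p=1, q=0, r=0: 1
p=1, q=0, r=1: 1
p=1, q=1, r=0: 1
p=1, q=1, r=1: 0
Satisfying count = 4

4


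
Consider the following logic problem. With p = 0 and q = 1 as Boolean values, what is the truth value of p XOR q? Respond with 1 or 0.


p = 0, q = 1
Operation: p XOR q
Evaluate: 0 XOR 1 = 1

1


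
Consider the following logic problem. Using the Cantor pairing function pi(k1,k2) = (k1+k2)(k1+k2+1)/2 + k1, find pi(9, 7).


k1 + k2 = 16
(k1+k2)(k1+k2+1)/2 = 16 * 17 / 2 = 136
pi = 136 + 9 = 145

145


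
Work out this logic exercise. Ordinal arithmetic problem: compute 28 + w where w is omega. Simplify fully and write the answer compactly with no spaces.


Compute 28 + w.
Ordinal + is associative but NOT commutative; for finite n>0, n + w = w but w + n stays w+n.
Any finite left addend is absorbed by w on the right: 28 + w = w.
Result = w

w


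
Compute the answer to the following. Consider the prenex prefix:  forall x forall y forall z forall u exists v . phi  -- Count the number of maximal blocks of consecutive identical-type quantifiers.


Quantifier-type sequence: A A A A E  (A=forall, E=exists)
Group into maximal same-type runs:
  Ax4 | Ex1
Number of blocks = 2

2


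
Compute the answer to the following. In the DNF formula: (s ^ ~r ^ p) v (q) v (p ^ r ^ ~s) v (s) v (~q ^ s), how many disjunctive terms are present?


A DNF formula is a disjunction of terms (conjunctions).
Terms are separated by v.
Counting the disjuncts: 5 terms.

5


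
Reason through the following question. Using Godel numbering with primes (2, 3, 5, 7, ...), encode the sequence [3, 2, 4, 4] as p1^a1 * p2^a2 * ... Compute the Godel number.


Encode each element as an exponent of the corresponding prime:
  2^3 = 8
  3^2 = 9
  5^4 = 625
  7^4 = 2401
Product = 8 * 9 * 625 * 2401 = 108045000

108045000


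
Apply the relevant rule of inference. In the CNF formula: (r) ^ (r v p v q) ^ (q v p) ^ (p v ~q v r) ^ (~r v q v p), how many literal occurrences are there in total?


Counting literals in each clause:
Clause 1: 1 literal(s)
Clause 2: 3 literal(s)
Clause 3: 2 literal(s)
Clause 4: 3 literal(s)
Clause 5: 3 literal(s)
Total = 12

12


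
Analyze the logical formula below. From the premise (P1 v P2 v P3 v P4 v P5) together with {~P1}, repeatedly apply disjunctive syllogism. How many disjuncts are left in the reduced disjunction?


Original disjuncts (5): P1, P2, P3, P4, P5
Negated (eliminate): ~P1
Remaining disjuncts: P2, P3, P4, P5
Count = 5 - 1 = 4

4


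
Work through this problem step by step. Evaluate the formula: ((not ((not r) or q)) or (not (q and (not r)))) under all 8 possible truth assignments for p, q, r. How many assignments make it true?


Check all 8 assignments:
p=0, q=0, r=0: 1
p=0, q=0, r=1: 1
p=0, q=1, r=0: 0
p=0, q=1, r=1: 1
p=1, q=0, r=0: 1
p=1, q=0, r=1: 1
p=1, q=1, r=0: 0
p=1, q=1, r=1: 1
Count of True = 6

6


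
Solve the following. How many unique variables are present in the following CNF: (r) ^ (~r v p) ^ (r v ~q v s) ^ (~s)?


Identify each variable that appears in the formula.
Variables found: p, q, r, s
Count = 4

4


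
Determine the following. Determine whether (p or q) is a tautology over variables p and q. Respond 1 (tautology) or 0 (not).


Check all 4 assignments:
p=0, q=0: 0
p=0, q=1: 1
p=1, q=0: 1
p=1, q=1: 1
Satisfying count = 3/4.
Tautology iff count = 4: no.

0


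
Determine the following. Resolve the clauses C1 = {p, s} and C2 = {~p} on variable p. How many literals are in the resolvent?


Remove p from C1 and ~p from C2.
C1 remainder: {s}
C2 remainder: {}
Union (resolvent): {s}
Resolvent has 1 literal(s).

1


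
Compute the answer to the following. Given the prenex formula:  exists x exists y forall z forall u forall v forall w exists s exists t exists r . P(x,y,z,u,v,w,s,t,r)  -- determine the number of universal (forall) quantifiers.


Quantifier prefix: exists x exists y forall z forall u forall v forall w exists s exists t exists r
Mark each quantifier type:
  E E U U U U E E E
Universal count = 4, Existential count = 5
Asked for universal (forall) quantifiers: 4

4


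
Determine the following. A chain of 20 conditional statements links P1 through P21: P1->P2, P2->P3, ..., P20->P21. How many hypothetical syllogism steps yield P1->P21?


With 20 implications in a chain connecting 21 propositions:
P1->P2, P2->P3, ..., P20->P21
Steps needed = (number of implications) - 1 = 20 - 1 = 19

19


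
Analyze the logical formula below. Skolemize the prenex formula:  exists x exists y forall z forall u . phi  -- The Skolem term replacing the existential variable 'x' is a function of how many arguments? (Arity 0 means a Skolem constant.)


Quantifier prefix: exists x exists y forall z forall u
'x' is existentially quantified at position 1.
No universal quantifiers precede it.
Skolem function arity = 0 (a Skolem constant)

0


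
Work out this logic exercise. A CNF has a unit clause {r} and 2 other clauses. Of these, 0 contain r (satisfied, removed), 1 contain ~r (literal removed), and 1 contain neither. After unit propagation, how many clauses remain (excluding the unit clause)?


Satisfied (removed): 0
Shortened (remain): 1
Unchanged (remain): 1
Remaining = 1 + 1 = 2

2


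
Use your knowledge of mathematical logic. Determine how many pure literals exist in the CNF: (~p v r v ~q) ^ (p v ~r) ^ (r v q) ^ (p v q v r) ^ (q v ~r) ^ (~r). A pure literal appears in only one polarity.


Check each variable for pure literal status:
p: mixed (not pure)
q: mixed (not pure)
r: mixed (not pure)
Pure literal count = 0

0


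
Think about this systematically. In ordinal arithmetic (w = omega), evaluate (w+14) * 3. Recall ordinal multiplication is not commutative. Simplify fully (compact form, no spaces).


Compute (w+14) * 3.
Ordinal * is associative and left-distributive over +, but NOT commutative; for finite n>1, n*w = w but w*n stays w*n.
(w+14) * 3 = (w+14) repeated 3 times. Each intermediate +14 is absorbed by the following w; only the last survives: w*3+14.
Result = w*3+14

w*3+14


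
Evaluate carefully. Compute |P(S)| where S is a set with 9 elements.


The power set of a set with n elements has 2^n elements.
|P(S)| = 2^9 = 512

512


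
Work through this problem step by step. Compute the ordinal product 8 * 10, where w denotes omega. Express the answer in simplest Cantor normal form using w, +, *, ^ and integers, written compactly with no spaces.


Compute 8 * 10.
Ordinal * is associative and left-distributive over +, but NOT commutative; for finite n>1, n*w = w but w*n stays w*n.
Both finite; ordinal * agrees with natural *: 8 * 10 = 80.
Result = 80

80


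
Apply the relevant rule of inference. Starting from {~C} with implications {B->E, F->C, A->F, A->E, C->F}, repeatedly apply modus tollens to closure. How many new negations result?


Initial negated facts: {~C}
Apply modus tollens to closure:
  ~C and F->C  =>  ~F
  ~F and A->F  =>  ~A
Final negated: {~A, ~C, ~F}
New negations: {~A, ~F}
Count = 2

2


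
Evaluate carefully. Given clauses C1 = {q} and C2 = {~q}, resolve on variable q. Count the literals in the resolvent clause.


Remove q from C1 and ~q from C2.
C1 remainder: {}
C2 remainder: {}
Union (resolvent): {} (empty clause)
Resolvent has 0 literal(s).

0


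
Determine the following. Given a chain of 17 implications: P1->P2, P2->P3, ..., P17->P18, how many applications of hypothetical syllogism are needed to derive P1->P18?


With 17 implications in a chain connecting 18 propositions:
P1->P2, P2->P3, ..., P17->P18
Steps needed = (number of implications) - 1 = 17 - 1 = 16

16


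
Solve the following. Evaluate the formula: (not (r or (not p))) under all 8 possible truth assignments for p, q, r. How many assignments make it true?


Check all 8 assignments:
p=0, q=0, r=0: 0
p=0, q=0, r=1: 0
p=0, q=1, r=0: 0
p=0, q=1, r=1: 0
p=1, q=0, r=0: 1
p=1, q=0, r=1: 0
p=1, q=1, r=0: 1
p=1, q=1, r=1: 0
Count of True = 2

2


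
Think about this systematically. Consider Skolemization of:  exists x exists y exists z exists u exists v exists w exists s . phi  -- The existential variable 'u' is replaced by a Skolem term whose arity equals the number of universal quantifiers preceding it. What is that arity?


Quantifier prefix: exists x exists y exists z exists u exists v exists w exists s
'u' is existentially quantified at position 4.
No universal quantifiers precede it.
Skolem function arity = 0 (a Skolem constant)

0


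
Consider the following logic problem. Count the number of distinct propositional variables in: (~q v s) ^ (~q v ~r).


Identify each variable that appears in the formula.
Variables found: q, r, s
Count = 3

3


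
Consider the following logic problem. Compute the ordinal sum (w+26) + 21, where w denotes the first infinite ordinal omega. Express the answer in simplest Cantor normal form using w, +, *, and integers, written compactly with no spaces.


Compute (w+26) + 21.
Ordinal + is associative but NOT commutative; for finite n>0, n + w = w but w + n stays w+n.
By associativity: (w+26) + 21 = w + (26+21) = w+47.
Result = w+47

w+47


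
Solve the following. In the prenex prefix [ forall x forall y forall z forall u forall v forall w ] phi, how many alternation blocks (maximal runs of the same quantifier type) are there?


Quantifier-type sequence: A A A A A A  (A=forall, E=exists)
Group into maximal same-type runs:
  Ax6
Number of blocks = 1

1


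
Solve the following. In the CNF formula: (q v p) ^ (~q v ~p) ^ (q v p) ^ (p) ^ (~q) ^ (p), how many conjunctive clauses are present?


A CNF formula is a conjunction of clauses.
Clauses are separated by ^.
Counting the conjuncts: 6 clauses.

6


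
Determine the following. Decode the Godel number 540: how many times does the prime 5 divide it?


Factorize 540 by dividing by 5 repeatedly.
Division steps: 5 divides 540 exactly 1 time(s).
Exponent of 5 = 1

1


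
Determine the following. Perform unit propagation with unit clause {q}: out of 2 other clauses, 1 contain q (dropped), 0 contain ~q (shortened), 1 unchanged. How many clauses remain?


Satisfied (removed): 1
Shortened (remain): 0
Unchanged (remain): 1
Remaining = 0 + 1 = 1

1


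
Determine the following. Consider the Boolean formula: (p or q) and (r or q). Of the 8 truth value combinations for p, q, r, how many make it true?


Evaluate all 8 assignments for p, q, r:
p=0, q=0, r=0: 0
p=0, q=0, r=1: 0
p=0, q=1, r=0: 1
p=0, q=1, r=1: 1
p=1, q=0, r=0: 0
p=1, q=0, r=1: 1
p=1, q=1, r=0: 1
p=1, q=1, r=1: 1
Satisfying count = 5

5


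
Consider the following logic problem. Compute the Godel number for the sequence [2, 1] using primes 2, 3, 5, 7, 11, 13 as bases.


Encode each element as an exponent of the corresponding prime:
  2^2 = 4
  3^1 = 3
Product = 4 * 3 = 12

12


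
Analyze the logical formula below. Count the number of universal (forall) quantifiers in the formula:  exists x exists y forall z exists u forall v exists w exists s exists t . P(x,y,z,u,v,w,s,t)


Quantifier prefix: exists x exists y forall z exists u forall v exists w exists s exists t
Mark each quantifier type:
  E E U E U E E E
Universal count = 2, Existential count = 6
Asked for universal (forall) quantifiers: 2

2


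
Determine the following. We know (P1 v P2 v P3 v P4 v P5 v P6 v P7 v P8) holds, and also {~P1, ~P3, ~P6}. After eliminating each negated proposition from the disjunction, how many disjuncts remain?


Original disjuncts (8): P1, P2, P3, P4, P5, P6, P7, P8
Negated (eliminate): ~P1, ~P3, ~P6
Remaining disjuncts: P2, P4, P5, P7, P8
Count = 8 - 3 = 5

5


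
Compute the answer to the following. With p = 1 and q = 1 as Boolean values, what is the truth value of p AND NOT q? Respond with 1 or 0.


p = 1, q = 1
Operation: p AND NOT q
Evaluate: 1 AND NOT 1 = 0

0


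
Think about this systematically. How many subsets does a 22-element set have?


The power set of a set with n elements has 2^n elements.
|P(S)| = 2^22 = 4194304

4194304


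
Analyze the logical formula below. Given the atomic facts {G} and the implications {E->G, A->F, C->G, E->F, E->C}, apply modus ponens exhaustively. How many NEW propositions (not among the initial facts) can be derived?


Initial facts: {G}
Apply modus ponens to closure:
  (no implication fires)
Final known: {G}
New propositions: {(none)}
Count = 0

0


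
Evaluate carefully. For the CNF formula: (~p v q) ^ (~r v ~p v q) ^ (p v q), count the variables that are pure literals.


Check each variable for pure literal status:
p: mixed (not pure)
q: pure positive
r: pure negative
Pure literal count = 2

2


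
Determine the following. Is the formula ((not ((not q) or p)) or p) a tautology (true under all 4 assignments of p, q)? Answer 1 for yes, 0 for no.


Check all 4 assignments:
p=0, q=0: 0
p=0, q=1: 1
p=1, q=0: 1
p=1, q=1: 1
Satisfying count = 3/4.
Tautology iff count = 4: no.

0


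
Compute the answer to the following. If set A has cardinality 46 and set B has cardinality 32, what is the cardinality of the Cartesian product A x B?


The Cartesian product A x B contains all ordered pairs (a, b).
|A x B| = |A| * |B| = 46 * 32 = 1472

1472


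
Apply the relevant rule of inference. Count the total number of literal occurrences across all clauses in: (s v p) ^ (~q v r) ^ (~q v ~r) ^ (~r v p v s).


Counting literals in each clause:
Clause 1: 2 literal(s)
Clause 2: 2 literal(s)
Clause 3: 2 literal(s)
Clause 4: 3 literal(s)
Total = 9

9


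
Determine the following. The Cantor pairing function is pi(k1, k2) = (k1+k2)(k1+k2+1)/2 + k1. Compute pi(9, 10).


k1 + k2 = 19
(k1+k2)(k1+k2+1)/2 = 19 * 20 / 2 = 190
pi = 190 + 9 = 199

199


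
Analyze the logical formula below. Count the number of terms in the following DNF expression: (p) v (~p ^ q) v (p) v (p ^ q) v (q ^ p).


A DNF formula is a disjunction of terms (conjunctions).
Terms are separated by v.
Counting the disjuncts: 5 terms.

5


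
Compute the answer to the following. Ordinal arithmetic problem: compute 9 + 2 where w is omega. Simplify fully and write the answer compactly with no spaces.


Compute 9 + 2.
Ordinal + is associative but NOT commutative; for finite n>0, n + w = w but w + n stays w+n.
Both operands finite; ordinal + agrees with natural +: 9 + 2 = 11.
Result = 11

11


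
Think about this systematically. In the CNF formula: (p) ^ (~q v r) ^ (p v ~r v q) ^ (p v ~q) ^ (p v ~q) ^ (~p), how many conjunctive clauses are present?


A CNF formula is a conjunction of clauses.
Clauses are separated by ^.
Counting the conjuncts: 6 clauses.

6


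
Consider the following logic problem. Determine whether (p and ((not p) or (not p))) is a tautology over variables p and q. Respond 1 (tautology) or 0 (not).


Check all 4 assignments:
p=0, q=0: 0
p=0, q=1: 0
p=1, q=0: 0
p=1, q=1: 0
Satisfying count = 0/4.
Tautology iff count = 4: no.

0


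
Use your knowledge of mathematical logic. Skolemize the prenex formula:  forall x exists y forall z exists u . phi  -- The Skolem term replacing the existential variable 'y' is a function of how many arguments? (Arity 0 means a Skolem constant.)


Quantifier prefix: forall x exists y forall z exists u
'y' is existentially quantified at position 2.
Universal variables preceding it: x
Skolem function arity = 1

1


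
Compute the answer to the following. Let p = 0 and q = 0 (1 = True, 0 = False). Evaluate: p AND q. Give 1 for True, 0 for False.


p = 0, q = 0
Operation: p AND q
Evaluate: 0 AND 0 = 0

0


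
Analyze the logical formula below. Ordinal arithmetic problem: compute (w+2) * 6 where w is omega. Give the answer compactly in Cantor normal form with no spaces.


Compute (w+2) * 6.
Ordinal * is associative and left-distributive over +, but NOT commutative; for finite n>1, n*w = w but w*n stays w*n.
(w+2) * 6 = (w+2) repeated 6 times. Each intermediate +2 is absorbed by the following w; only the last survives: w*6+2.
Result = w*6+2

w*6+2


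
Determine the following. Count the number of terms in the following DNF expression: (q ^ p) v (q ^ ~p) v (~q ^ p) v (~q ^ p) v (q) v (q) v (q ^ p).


A DNF formula is a disjunction of terms (conjunctions).
Terms are separated by v.
Counting the disjuncts: 7 terms.

7


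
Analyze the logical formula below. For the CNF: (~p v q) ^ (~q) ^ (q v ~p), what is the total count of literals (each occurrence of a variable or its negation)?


Counting literals in each clause:
Clause 1: 2 literal(s)
Clause 2: 1 literal(s)
Clause 3: 2 literal(s)
Total = 5

5


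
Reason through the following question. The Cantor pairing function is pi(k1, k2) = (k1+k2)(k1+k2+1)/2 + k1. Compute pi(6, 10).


k1 + k2 = 16
(k1+k2)(k1+k2+1)/2 = 16 * 17 / 2 = 136
pi = 136 + 6 = 142

142


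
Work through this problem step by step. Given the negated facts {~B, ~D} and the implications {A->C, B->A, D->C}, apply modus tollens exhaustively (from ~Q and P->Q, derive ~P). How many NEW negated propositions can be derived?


Initial negated facts: {~B, ~D}
Apply modus tollens to closure:
  (no implication fires)
Final negated: {~B, ~D}
New negations: {(none)}
Count = 0

0


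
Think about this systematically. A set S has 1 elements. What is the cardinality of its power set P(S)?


The power set of a set with n elements has 2^n elements.
|P(S)| = 2^1 = 2

2


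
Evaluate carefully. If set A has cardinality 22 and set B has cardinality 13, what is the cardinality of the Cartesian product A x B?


The Cartesian product A x B contains all ordered pairs (a, b).
|A x B| = |A| * |B| = 22 * 13 = 286

286


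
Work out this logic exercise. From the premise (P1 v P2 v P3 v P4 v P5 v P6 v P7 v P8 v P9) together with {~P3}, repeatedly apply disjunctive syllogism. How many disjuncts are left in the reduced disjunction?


Original disjuncts (9): P1, P2, P3, P4, P5, P6, P7, P8, P9
Negated (eliminate): ~P3
Remaining disjuncts: P1, P2, P4, P5, P6, P7, P8, P9
Count = 9 - 1 = 8

8


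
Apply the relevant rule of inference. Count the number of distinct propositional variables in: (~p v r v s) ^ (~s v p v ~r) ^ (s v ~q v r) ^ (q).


Identify each variable that appears in the formula.
Variables found: p, q, r, s
Count = 4

4


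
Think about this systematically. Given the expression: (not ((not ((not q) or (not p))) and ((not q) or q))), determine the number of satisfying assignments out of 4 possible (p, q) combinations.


Check all 4 assignments:
p=0, q=0: 1
p=0, q=1: 1
p=1, q=0: 1
p=1, q=1: 0
Count of True = 3

3


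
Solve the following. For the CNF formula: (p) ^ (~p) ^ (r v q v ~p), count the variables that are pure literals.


Check each variable for pure literal status:
p: mixed (not pure)
q: pure positive
r: pure positive
Pure literal count = 2

2


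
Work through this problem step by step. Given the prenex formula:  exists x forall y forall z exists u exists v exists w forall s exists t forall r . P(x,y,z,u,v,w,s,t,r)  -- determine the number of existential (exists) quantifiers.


Quantifier prefix: exists x forall y forall z exists u exists v exists w forall s exists t forall r
Mark each quantifier type:
  E U U E E E U E U
Universal count = 4, Existential count = 5
Asked for existential (exists) quantifiers: 5

5


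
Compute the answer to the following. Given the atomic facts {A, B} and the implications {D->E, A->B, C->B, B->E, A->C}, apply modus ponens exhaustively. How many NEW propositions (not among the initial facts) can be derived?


Initial facts: {A, B}
Apply modus ponens to closure:
  B and B->E  =>  E
  A and A->C  =>  C
Final known: {A, B, C, E}
New propositions: {C, E}
Count = 2

2


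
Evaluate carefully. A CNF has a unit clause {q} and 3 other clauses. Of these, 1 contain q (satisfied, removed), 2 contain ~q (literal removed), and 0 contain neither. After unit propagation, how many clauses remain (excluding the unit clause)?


Satisfied (removed): 1
Shortened (remain): 2
Unchanged (remain): 0
Remaining = 2 + 0 = 2

2


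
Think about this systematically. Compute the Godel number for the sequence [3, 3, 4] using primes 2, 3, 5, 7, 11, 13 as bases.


Encode each element as an exponent of the corresponding prime:
  2^3 = 8
  3^3 = 27
  5^4 = 625
Product = 8 * 27 * 625 = 135000

135000


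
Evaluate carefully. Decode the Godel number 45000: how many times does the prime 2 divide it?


Factorize 45000 by dividing by 2 repeatedly.
Division steps: 2 divides 45000 exactly 3 time(s).
Exponent of 2 = 3

3


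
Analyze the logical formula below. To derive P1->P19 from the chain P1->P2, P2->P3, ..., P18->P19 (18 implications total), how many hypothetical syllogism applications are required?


With 18 implications in a chain connecting 19 propositions:
P1->P2, P2->P3, ..., P18->P19
Steps needed = (number of implications) - 1 = 18 - 1 = 17

17


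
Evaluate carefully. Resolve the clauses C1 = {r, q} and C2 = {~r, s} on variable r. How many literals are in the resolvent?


Remove r from C1 and ~r from C2.
C1 remainder: {q}
C2 remainder: {s}
Union (resolvent): {q, s}
Resolvent has 2 literal(s).

2


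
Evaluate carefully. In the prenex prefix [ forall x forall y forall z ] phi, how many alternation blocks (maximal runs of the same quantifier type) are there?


Quantifier-type sequence: A A A  (A=forall, E=exists)
Group into maximal same-type runs:
  Ax3
Number of blocks = 1

1


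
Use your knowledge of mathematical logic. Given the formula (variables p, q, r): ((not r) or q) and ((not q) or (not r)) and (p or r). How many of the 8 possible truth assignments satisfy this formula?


Evaluate all 8 assignments for p, q, r:
p=0, q=0, r=0: 0
p=0, q=0, r=1: 0
p=0, q=1, r=0: 0
p=0, q=1, r=1: 0
p=1, q=0, r=0: 1
p=1, q=0, r=1: 0
p=1, q=1, r=0: 1
p=1, q=1, r=1: 0
Satisfying count = 2

2


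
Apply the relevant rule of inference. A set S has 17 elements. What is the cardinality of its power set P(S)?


The power set of a set with n elements has 2^n elements.
|P(S)| = 2^17 = 131072

131072


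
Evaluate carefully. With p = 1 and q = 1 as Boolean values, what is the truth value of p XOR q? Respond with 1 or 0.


p = 1, q = 1
Operation: p XOR q
Evaluate: 1 XOR 1 = 0

0


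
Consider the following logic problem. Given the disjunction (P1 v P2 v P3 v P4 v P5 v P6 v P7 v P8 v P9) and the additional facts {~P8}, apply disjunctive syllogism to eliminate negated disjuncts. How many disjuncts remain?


Original disjuncts (9): P1, P2, P3, P4, P5, P6, P7, P8, P9
Negated (eliminate): ~P8
Remaining disjuncts: P1, P2, P3, P4, P5, P6, P7, P9
Count = 9 - 1 = 8

8


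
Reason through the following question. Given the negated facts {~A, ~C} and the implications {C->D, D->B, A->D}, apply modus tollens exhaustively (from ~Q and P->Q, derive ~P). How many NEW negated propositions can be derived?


Initial negated facts: {~A, ~C}
Apply modus tollens to closure:
  (no implication fires)
Final negated: {~A, ~C}
New negations: {(none)}
Count = 0

0


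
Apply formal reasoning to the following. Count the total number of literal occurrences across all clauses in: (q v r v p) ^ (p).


Counting literals in each clause:
Clause 1: 3 literal(s)
Clause 2: 1 literal(s)
Total = 4

4


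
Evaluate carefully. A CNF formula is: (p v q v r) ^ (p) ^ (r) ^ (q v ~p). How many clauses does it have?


A CNF formula is a conjunction of clauses.
Clauses are separated by ^.
Counting the conjuncts: 4 clauses.

4


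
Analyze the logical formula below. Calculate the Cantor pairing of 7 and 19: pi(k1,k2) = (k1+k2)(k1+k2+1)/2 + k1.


k1 + k2 = 26
(k1+k2)(k1+k2+1)/2 = 26 * 27 / 2 = 351
pi = 351 + 7 = 358

358


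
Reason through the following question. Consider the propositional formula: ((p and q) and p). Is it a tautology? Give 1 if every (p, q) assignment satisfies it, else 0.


Check all 4 assignments:
p=0, q=0: 0
p=0, q=1: 0
p=1, q=0: 0
p=1, q=1: 1
Satisfying count = 1/4.
Tautology iff count = 4: no.

0


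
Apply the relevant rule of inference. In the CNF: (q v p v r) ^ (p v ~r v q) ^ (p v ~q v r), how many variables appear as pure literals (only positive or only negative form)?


Check each variable for pure literal status:
p: pure positive
q: mixed (not pure)
r: mixed (not pure)
Pure literal count = 1

1


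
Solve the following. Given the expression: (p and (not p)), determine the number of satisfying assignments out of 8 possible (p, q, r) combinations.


Check all 8 assignments:
p=0, q=0, r=0: 0
p=0, q=0, r=1: 0
p=0, q=1, r=0: 0
p=0, q=1, r=1: 0
p=1, q=0, r=0: 0
p=1, q=0, r=1: 0
p=1, q=1, r=0: 0
p=1, q=1, r=1: 0
Count of True = 0

0


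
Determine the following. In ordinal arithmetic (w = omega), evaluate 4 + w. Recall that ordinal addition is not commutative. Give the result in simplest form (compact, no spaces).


Compute 4 + w.
Ordinal + is associative but NOT commutative; for finite n>0, n + w = w but w + n stays w+n.
Any finite left addend is absorbed by w on the right: 4 + w = w.
Result = w

w
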